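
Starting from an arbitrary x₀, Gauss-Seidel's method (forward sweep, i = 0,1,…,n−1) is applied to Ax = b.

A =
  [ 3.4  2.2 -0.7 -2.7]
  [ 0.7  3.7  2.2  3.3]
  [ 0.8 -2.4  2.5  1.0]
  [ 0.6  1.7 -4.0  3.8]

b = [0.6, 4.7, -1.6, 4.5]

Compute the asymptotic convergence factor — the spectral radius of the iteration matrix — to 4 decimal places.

A = D + L + U where D = diag(3.4, 3.7, 2.5, 3.8).
Gauss-Seidel: T = -(D+L)⁻¹U, row 0 first, T[0,3] = -(-2.7)/(3.4) = +0.7941; later rows by forward substitution.
  T[0,:] = [+0.0000 -0.6471 +0.2059 +0.7941]
  T[1,:] = [+0.0000 +0.1224 -0.6335 -1.0421]
  T[2,:] = [+0.0000 +0.3246 -0.6741 -1.6546]
  T[3,:] = [+0.0000 +0.3891 -0.4586 -1.4008]
|roots of det(T-λI)|: 1.6051, 0.3866, 0.0392, 0.0000.
ρ(T) = max|λ| = 1.6051; 1.6051 > 1 ⇒ diverges.

1.6051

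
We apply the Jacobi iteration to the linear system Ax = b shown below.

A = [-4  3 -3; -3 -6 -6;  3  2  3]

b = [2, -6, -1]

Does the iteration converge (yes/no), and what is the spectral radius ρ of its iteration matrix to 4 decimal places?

Let D = diag(-4, -6, 3); L, U the strict triangles.
Jacobi T = -D⁻¹(L+U): T[1,0] = -(-3)/(-6) = -0.5000; T[1,1] = 0.
  T[0,:] = [+0.0000, +0.7500, -0.7500]
  T[1,:] = [-0.5000, +0.0000, -1.0000]
  T[2,:] = [-1.0000, -0.6667, +0.0000]
eigenvalue magnitudes: 1.2067, 0.6437, 0.6437.
ρ = 1.2067; 1.2067 > 1: divergent.

no, ρ = 1.2067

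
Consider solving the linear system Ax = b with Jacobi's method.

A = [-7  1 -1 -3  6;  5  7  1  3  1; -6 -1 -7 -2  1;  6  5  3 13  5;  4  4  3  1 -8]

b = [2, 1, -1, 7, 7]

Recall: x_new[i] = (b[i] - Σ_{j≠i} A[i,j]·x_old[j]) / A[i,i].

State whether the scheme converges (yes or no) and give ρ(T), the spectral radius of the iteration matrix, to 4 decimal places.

no, ρ = 1.1983

Diagonal D = diag(-7, 7, -7, 13, -8); L, U strict lower/upper.
Jacobi T = -D⁻¹(L+U): T[0,1] = -(1)/(-7) = +0.1429; T[0,0] = 0.
  T[0,:] = [+0.0000  +0.1429  -0.1429  -0.4286  +0.8571]
  T[1,:] = [-0.7143  +0.0000  -0.1429  -0.4286  -0.1429]
  T[2,:] = [-0.8571  -0.1429  +0.0000  -0.2857  +0.1429]
  T[3,:] = [-0.4615  -0.3846  -0.2308  +0.0000  -0.3846]
  T[4,:] = [+0.5000  +0.5000  +0.3750  +0.1250  +0.0000]
eigenvalue magnitudes: 1.1983, 0.6865, 0.6865, 0.1192, 0.0037.
spectral radius ρ = 1.1983; 1.1983 > 1: divergent.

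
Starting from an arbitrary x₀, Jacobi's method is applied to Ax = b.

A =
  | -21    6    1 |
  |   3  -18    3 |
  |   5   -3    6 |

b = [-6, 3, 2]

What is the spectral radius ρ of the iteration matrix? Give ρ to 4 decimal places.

Let D = diag(-21, -18, 6); L, U the strict triangles.
Jacobi: T = -D⁻¹(L+U), T[0,1] = -(6)/(-21) = +0.2857; T[0,0] = 0.
  T[0,:] = [+0.0000, +0.2857, +0.0476]
  T[1,:] = [+0.1667, +0.0000, +0.1667]
  T[2,:] = [-0.8333, +0.5000, +0.0000]
|λ(T)| sorted: 0.4199, 0.2916, 0.2916.
ρ(T) = max|λ| = 0.4199; 0.4199 < 1 ⇒ converges.

0.4199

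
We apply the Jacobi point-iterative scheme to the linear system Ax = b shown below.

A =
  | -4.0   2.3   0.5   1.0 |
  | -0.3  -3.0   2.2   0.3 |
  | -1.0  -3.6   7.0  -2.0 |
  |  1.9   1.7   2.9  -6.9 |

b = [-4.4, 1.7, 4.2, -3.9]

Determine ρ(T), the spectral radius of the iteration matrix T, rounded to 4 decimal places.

Let D = diag(-4, -3, 7, -6.9); L, U the strict triangles.
Jacobi T = -D⁻¹(L+U): T[3,1] = -(1.7)/(-6.9) = +0.2464; T[3,3] = 0.
  T[0,:] = [+0.0000, +0.5750, +0.1250, +0.2500]
  T[1,:] = [-0.1000, +0.0000, +0.7333, +0.1000]
  T[2,:] = [+0.1429, +0.5143, +0.0000, +0.2857]
  T[3,:] = [+0.2754, +0.2464, +0.4203, +0.0000]
eigenvalue magnitudes: 0.8725, 0.5716, 0.1955, 0.1955.
spectral radius ρ = 0.8725; 0.8725 < 1 ⇒ converges.

0.8725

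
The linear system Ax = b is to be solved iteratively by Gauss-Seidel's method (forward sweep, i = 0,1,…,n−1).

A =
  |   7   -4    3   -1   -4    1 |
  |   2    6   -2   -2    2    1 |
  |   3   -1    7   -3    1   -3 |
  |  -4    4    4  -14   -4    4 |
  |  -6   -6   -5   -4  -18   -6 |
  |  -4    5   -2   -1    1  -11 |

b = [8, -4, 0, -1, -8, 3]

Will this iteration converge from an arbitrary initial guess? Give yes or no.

A = D + L + U where D = diag(7, 6, 7, -14, -18, -11).
T_GS = -(D+L)⁻¹U: row 0 first, T[0,4] = -(-4)/(7) = +0.5714; later rows by forward substitution.
  T[0,:] = [+0.0000, +0.5714, -0.4286, +0.1429, +0.5714, -0.1429]
  T[1,:] = [+0.0000, -0.1905, +0.4762, +0.2857, -0.5238, -0.1190]
  T[2,:] = [+0.0000, -0.2721, +0.2517, +0.4082, -0.4626, +0.4728]
  T[3,:] = [+0.0000, -0.2954, +0.3304, +0.1574, -0.7308, +0.4276]
  T[4,:] = [+0.0000, +0.0143, -0.1592, -0.2912, +0.2750, -0.4724]
  T[5,:] = [+0.0000, -0.2167, +0.2820, -0.0371, -0.2703, -0.1699]
|eigenvalues of T|: 0.8892, 0.6059, 0.1999, 0.1620, 0.1620, 0.0000.
spectral radius ρ = 0.8892; 0.8892 < 1: convergent.

yes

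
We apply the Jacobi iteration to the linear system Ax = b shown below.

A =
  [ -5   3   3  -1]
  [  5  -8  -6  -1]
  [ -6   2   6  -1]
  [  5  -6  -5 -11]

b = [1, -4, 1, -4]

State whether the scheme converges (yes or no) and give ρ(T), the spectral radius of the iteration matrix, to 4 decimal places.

Diagonal D = diag(-5, -8, 6, -11); L, U strict lower/upper.
Jacobi: T = -D⁻¹(L+U), T[3,1] = -(-6)/(-11) = -0.5455; T[3,3] = 0.
  T[0,:] = [+0.0000, +0.6000, +0.6000, -0.2000]
  T[1,:] = [+0.6250, +0.0000, -0.7500, -0.1250]
  T[2,:] = [+1.0000, -0.3333, +0.0000, +0.1667]
  T[3,:] = [+0.4545, -0.5455, -0.4545, +0.0000]
|eigenvalues of T|: 1.1612, 0.7012, 0.7012, 0.1984.
ρ(T) = max|λ| = 1.1612; 1.1612 > 1 ⇒ diverges.

no, ρ = 1.1612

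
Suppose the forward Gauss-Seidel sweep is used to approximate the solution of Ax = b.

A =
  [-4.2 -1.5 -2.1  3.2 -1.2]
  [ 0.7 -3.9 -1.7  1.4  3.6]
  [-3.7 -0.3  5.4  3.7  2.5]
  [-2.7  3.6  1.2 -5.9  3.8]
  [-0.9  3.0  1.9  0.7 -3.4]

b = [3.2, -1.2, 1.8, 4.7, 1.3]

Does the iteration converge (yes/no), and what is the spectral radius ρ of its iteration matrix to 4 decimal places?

no, ρ = 1.1943

Let D = diag(-4.2, -3.9, 5.4, -5.9, -3.4); L, U the strict triangles.
GS T = -(D+L)⁻¹U: row 0 first, T[0,2] = -(-2.1)/(-4.2) = -0.5000; later rows by forward substitution.
  T[0,:] = [+0.0000, -0.3571, -0.5000, +0.7619, -0.2857]
  T[1,:] = [+0.0000, -0.0641, -0.5256, +0.4957, +0.8718]
  T[2,:] = [+0.0000, -0.2483, -0.3718, -0.1356, -0.6103]
  T[3,:] = [+0.0000, +0.0738, -0.1675, -0.0738, +1.1826]
  T[4,:] = [+0.0000, -0.0856, -0.5737, +0.1448, +0.7473]
|roots of det(T-λI)|: 1.1943, 0.7396, 0.1435, 0.1435, 0.0000.
spectral radius ρ = 1.1943; 1.1943 > 1, so it fails to converge.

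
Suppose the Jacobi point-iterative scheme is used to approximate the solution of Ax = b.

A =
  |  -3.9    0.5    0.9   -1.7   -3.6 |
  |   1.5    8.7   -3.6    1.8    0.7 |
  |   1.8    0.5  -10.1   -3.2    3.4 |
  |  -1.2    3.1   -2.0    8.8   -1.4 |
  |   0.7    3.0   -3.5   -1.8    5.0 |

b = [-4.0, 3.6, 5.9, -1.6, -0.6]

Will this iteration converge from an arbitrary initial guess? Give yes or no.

Let D = diag(-3.9, 8.7, -10.1, 8.8, 5); L, U the strict triangles.
T_J = -D⁻¹(L+U): T[3,4] = -(-1.4)/(8.8) = +0.1591; T[3,3] = 0.
  T[0,:] = [+0.0000  +0.1282  +0.2308  -0.4359  -0.9231]
  T[1,:] = [-0.1724  +0.0000  +0.4138  -0.2069  -0.0805]
  T[2,:] = [+0.1782  +0.0495  +0.0000  -0.3168  +0.3366]
  T[3,:] = [+0.1364  -0.3523  +0.2273  +0.0000  +0.1591]
  T[4,:] = [-0.1400  -0.6000  +0.7000  +0.3600  +0.0000]
|roots of det(T-λI)|: 0.9115, 0.5542, 0.5542, 0.2128, 0.0961.
ρ = 0.9115; 0.9115 < 1 ⇒ converges.

yes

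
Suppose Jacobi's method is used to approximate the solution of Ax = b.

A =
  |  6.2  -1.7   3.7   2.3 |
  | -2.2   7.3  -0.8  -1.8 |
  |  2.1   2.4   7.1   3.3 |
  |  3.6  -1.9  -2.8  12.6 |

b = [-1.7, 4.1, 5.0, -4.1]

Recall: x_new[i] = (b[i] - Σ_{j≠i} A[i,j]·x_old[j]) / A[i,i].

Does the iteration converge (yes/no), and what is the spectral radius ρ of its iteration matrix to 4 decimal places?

Diagonal D = diag(6.2, 7.3, 7.1, 12.6); L, U strict lower/upper.
Jacobi: T = -D⁻¹(L+U), T[3,1] = -(-1.9)/(12.6) = +0.1508; T[3,3] = 0.
  T[0,:] = [+0.0000  +0.2742  -0.5968  -0.3710]
  T[1,:] = [+0.3014  +0.0000  +0.1096  +0.2466]
  T[2,:] = [-0.2958  -0.3380  +0.0000  -0.4648]
  T[3,:] = [-0.2857  +0.1508  +0.2222  +0.0000]
|λ(T)| sorted: 0.6327, 0.4313, 0.2269, 0.2269.
ρ(T) = max|λ| = 0.6327; 0.6327 < 1: convergent.

yes, ρ = 0.6327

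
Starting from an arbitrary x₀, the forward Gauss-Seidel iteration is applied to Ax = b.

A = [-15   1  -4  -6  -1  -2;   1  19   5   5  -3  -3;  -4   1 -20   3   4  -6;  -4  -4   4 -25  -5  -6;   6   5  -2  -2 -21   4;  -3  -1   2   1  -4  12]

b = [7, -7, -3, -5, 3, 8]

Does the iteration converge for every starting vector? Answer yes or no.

yes

A = D + L + U where D = diag(-15, 19, -20, -25, -21, 12).
T_GS = -(D+L)⁻¹U: row 0 first, T[0,3] = -(-6)/(-15) = -0.4000; later rows by forward substitution.
  T[0,:] = [+0.0000, +0.0667, -0.2667, -0.4000, -0.0667, -0.1333]
  T[1,:] = [+0.0000, -0.0035, -0.2491, -0.2421, +0.1614, +0.1649]
  T[2,:] = [+0.0000, -0.0135, +0.0409, +0.2179, +0.2214, -0.2651]
  T[3,:] = [+0.0000, -0.0123, +0.0891, +0.1376, -0.1797, -0.2875]
  T[4,:] = [+0.0000, +0.0207, -0.1479, -0.2058, +0.0154, +0.2443]
  T[5,:] = [+0.0000, +0.0265, -0.1510, -0.2366, -0.0200, +0.1300]
eigenvalue magnitudes: 0.5598, 0.1298, 0.0929, 0.0929, 0.0400, 0.0000.
spectral radius ρ = 0.5598; 0.5598 < 1, so it converges for any x₀.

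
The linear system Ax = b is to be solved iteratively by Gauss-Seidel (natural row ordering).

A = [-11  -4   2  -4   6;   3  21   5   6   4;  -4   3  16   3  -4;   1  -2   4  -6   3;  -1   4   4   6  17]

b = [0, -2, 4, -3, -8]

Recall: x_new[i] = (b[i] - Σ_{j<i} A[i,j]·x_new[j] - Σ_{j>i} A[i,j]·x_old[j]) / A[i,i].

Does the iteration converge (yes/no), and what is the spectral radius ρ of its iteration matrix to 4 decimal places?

Let D = diag(-11, 21, 16, -6, 17); L, U the strict triangles.
GS T = -(D+L)⁻¹U: row 0 first, T[0,1] = -(-4)/(-11) = -0.3636; later rows by forward substitution.
  T[0,:] = [+0.0000, -0.3636, +0.1818, -0.3636, +0.5455]
  T[1,:] = [+0.0000, +0.0519, -0.2641, -0.2338, -0.2684]
  T[2,:] = [+0.0000, -0.1006, +0.0950, -0.2346, +0.4367]
  T[3,:] = [+0.0000, -0.1450, +0.1816, -0.1391, +0.9715]
  T[4,:] = [+0.0000, +0.0413, -0.0136, +0.1379, -0.3504]
eigenvalue magnitudes: 0.6097, 0.1971, 0.1072, 0.0371, 0.0000.
ρ = 0.6097; 0.6097 < 1: convergent.

yes, ρ = 0.6097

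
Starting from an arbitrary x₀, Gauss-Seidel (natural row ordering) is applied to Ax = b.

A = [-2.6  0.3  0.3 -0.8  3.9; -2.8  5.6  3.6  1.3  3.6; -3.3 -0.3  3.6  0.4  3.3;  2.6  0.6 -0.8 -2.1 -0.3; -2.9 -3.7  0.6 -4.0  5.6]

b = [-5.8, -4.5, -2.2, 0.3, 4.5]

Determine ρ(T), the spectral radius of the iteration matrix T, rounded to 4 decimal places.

Let D = diag(-2.6, 5.6, 3.6, -2.1, 5.6); L, U the strict triangles.
Gauss-Seidel: T = -(D+L)⁻¹U, row 0 first, T[0,1] = -(0.3)/(-2.6) = +0.1154; later rows by forward substitution.
  T[0,:] = [+0.0000  +0.1154  +0.1154  -0.3077  +1.5000]
  T[1,:] = [+0.0000  +0.0577  -0.5852  -0.3860  +0.1071]
  T[2,:] = [+0.0000  +0.1106  +0.0570  -0.4253  +0.4673]
  T[3,:] = [+0.0000  +0.1172  -0.0460  -0.3292  +1.5669]
  T[4,:] = [+0.0000  +0.1697  -0.3659  -0.6039  +1.9167]
eigenvalue magnitudes: 1.2946, 0.4639, 0.4639, 0.0022, 0.0000.
ρ = 1.2946; 1.2946 > 1 ⇒ diverges.

1.2946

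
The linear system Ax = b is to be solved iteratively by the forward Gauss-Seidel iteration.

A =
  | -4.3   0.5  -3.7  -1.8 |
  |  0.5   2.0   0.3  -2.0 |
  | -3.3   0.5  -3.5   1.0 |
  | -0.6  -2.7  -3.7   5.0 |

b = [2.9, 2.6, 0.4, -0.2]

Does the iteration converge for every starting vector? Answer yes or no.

A = D + L + U where D = diag(-4.3, 2, -3.5, 5).
GS T = -(D+L)⁻¹U: row 0 first, T[0,2] = -(-3.7)/(-4.3) = -0.8605; later rows by forward substitution.
  T[0,:] = [+0.0000 +0.1163 -0.8605 -0.4186]
  T[1,:] = [+0.0000 -0.0291 +0.0651 +1.1047]
  T[2,:] = [+0.0000 -0.1138 +0.8206 +0.8382]
  T[3,:] = [+0.0000 -0.0859 +0.5391 +1.1666]
eigenvalue magnitudes: 1.6180, 0.3412, 0.0011, 0.0000.
spectral radius ρ = 1.6180; 1.6180 > 1: divergent.

no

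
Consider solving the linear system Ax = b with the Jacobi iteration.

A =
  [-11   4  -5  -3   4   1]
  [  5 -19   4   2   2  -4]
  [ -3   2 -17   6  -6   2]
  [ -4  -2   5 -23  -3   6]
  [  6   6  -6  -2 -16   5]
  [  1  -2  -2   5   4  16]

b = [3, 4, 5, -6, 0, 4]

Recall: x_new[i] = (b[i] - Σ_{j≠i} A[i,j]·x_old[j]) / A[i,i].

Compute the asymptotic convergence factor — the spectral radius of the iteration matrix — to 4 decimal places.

Diagonal D = diag(-11, -19, -17, -23, -16, 16); L, U strict lower/upper.
Jacobi: T = -D⁻¹(L+U), T[2,1] = -(2)/(-17) = +0.1176; T[2,2] = 0.
  T[0,:] = [+0.0000  +0.3636  -0.4545  -0.2727  +0.3636  +0.0909]
  T[1,:] = [+0.2632  +0.0000  +0.2105  +0.1053  +0.1053  -0.2105]
  T[2,:] = [-0.1765  +0.1176  +0.0000  +0.3529  -0.3529  +0.1176]
  T[3,:] = [-0.1739  -0.0870  +0.2174  +0.0000  -0.1304  +0.2609]
  T[4,:] = [+0.3750  +0.3750  -0.3750  -0.1250  +0.0000  +0.3125]
  T[5,:] = [-0.0625  +0.1250  +0.1250  -0.3125  -0.2500  +0.0000]
|roots of det(T-λI)|: 0.8800, 0.5092, 0.4143, 0.4143, 0.3870, 0.2156.
spectral radius ρ = 0.8800; 0.8800 < 1 ⇒ converges.

0.8800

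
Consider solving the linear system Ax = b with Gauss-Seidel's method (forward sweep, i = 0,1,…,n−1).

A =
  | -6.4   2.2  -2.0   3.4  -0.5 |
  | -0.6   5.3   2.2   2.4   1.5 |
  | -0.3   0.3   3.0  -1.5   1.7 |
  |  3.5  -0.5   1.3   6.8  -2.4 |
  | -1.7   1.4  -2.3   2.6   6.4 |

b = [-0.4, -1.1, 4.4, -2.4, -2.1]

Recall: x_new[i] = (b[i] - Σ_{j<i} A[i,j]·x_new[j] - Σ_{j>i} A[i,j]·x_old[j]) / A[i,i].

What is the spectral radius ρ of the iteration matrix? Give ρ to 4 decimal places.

0.9432

A = D + L + U where D = diag(-6.4, 5.3, 3, 6.8, 6.4).
Gauss-Seidel: T = -(D+L)⁻¹U, row 0 first, T[0,3] = -(3.4)/(-6.4) = +0.5312; later rows by forward substitution.
  T[0,:] = [+0.0000 +0.3438 -0.3125 +0.5312 -0.0781]
  T[1,:] = [+0.0000 +0.0389 -0.4505 -0.3927 -0.2919]
  T[2,:] = [+0.0000 +0.0305 +0.0138 +0.5924 -0.5453]
  T[3,:] = [+0.0000 -0.1799 +0.1251 -0.4156 +0.4759]
  T[4,:] = [+0.0000 +0.1668 -0.0303 +0.6087 -0.3462]
|λ(T)| sorted: 0.9432, 0.3565, 0.2150, 0.0925, 0.0000.
ρ(T) = max|λ| = 0.9432; 0.9432 < 1: convergent.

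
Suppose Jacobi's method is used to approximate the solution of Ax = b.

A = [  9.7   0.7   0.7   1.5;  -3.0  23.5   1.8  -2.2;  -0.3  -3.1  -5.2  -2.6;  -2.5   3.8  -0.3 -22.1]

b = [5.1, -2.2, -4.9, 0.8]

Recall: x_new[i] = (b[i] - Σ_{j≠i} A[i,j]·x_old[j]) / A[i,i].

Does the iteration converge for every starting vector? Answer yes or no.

yes

Write A = D+L+U with D = diag(9.7, 23.5, -5.2, -22.1).
T_J = -D⁻¹(L+U): T[1,3] = -(-2.2)/(23.5) = +0.0936; T[1,1] = 0.
  T[0,:] = [+0.0000, -0.0722, -0.0722, -0.1546]
  T[1,:] = [+0.1277, +0.0000, -0.0766, +0.0936]
  T[2,:] = [-0.0577, -0.5962, +0.0000, -0.5000]
  T[3,:] = [-0.1131, +0.1719, -0.0136, +0.0000]
|λ(T)| sorted: 0.3080, 0.2096, 0.1450, 0.0467.
ρ(T) = max|λ| = 0.3080; 0.3080 < 1, so it converges for any x₀.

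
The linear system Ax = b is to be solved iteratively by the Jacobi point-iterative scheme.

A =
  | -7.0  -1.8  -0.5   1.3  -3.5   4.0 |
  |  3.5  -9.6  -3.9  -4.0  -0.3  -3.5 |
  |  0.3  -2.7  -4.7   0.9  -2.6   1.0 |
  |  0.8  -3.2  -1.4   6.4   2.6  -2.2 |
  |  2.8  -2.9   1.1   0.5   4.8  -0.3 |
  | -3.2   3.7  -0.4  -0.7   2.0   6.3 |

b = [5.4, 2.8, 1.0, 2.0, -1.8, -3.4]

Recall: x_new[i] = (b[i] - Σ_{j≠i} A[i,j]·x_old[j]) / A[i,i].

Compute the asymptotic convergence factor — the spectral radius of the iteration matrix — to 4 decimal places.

1.1834

Let D = diag(-7, -9.6, -4.7, 6.4, 4.8, 6.3); L, U the strict triangles.
T_J = -D⁻¹(L+U): T[3,4] = -(2.6)/(6.4) = -0.4062; T[3,3] = 0.
  T[0,:] = [+0.0000 -0.2571 -0.0714 +0.1857 -0.5000 +0.5714]
  T[1,:] = [+0.3646 +0.0000 -0.4062 -0.4167 -0.0312 -0.3646]
  T[2,:] = [+0.0638 -0.5745 +0.0000 +0.1915 -0.5532 +0.2128]
  T[3,:] = [-0.1250 +0.5000 +0.2188 +0.0000 -0.4062 +0.3438]
  T[4,:] = [-0.5833 +0.6042 -0.2292 -0.1042 +0.0000 +0.0625]
  T[5,:] = [+0.5079 -0.5873 +0.0635 +0.1111 -0.3175 +0.0000]
|roots of det(T-λI)|: 1.1834, 0.6851, 0.4361, 0.4361, 0.2061, 0.1691.
ρ(T) = max|λ| = 1.1834; 1.1834 > 1: divergent.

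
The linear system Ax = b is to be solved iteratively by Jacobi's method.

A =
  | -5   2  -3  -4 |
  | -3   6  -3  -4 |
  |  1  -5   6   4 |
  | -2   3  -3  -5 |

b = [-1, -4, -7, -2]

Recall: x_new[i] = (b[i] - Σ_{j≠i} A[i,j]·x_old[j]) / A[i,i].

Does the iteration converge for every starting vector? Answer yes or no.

no

A = D + L + U where D = diag(-5, 6, 6, -5).
T_J = -D⁻¹(L+U): T[3,1] = -(3)/(-5) = +0.6000; T[3,3] = 0.
  T[0,:] = [+0.0000 +0.4000 -0.6000 -0.8000]
  T[1,:] = [+0.5000 +0.0000 +0.5000 +0.6667]
  T[2,:] = [-0.1667 +0.8333 +0.0000 -0.6667]
  T[3,:] = [-0.4000 +0.6000 -0.6000 +0.0000]
moduli |λ_i(T)| = 1.6707, 0.6870, 0.5280, 0.5280.
ρ = 1.6707; 1.6707 > 1: divergent.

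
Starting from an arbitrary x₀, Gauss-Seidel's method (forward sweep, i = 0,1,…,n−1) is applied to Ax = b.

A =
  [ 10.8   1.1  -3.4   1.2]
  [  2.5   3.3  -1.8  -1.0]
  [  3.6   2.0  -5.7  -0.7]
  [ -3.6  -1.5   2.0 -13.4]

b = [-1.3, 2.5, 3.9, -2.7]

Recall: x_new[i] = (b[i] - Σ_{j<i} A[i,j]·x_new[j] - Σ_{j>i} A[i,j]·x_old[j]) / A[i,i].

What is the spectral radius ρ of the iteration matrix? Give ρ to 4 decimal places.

0.2738

Let D = diag(10.8, 3.3, -5.7, -13.4); L, U the strict triangles.
T_GS = -(D+L)⁻¹U: row 0 first, T[0,1] = -(1.1)/(10.8) = -0.1019; later rows by forward substitution.
  T[0,:] = [+0.0000, -0.1019, +0.3148, -0.1111]
  T[1,:] = [+0.0000, +0.0772, +0.3070, +0.3872]
  T[2,:] = [+0.0000, -0.0373, +0.3065, -0.0571]
  T[3,:] = [+0.0000, +0.0132, -0.0732, -0.0220]
moduli |λ_i(T)| = 0.2738, 0.1368, 0.0489, 0.0000.
ρ(T) = max|λ| = 0.2738; 0.2738 < 1 ⇒ converges.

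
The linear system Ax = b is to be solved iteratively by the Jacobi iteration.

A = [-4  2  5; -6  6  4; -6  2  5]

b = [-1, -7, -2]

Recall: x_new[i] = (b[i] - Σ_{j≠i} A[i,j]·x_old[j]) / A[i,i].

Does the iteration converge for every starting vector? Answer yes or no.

no

Let D = diag(-4, 6, 5); L, U the strict triangles.
Jacobi: T = -D⁻¹(L+U), T[1,0] = -(-6)/(6) = +1.0000; T[1,1] = 0.
  T[0,:] = [+0.0000  +0.5000  +1.2500]
  T[1,:] = [+1.0000  +0.0000  -0.6667]
  T[2,:] = [+1.2000  -0.4000  +0.0000]
|eigenvalues of T|: 1.6746, 1.2417, 0.4328.
ρ(T) = max|λ| = 1.6746; 1.6746 > 1, so it fails to converge.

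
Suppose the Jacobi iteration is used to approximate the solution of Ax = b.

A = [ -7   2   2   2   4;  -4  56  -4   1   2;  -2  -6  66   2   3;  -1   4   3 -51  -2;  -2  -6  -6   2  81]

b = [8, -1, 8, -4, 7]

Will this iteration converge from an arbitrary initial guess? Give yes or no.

yes

A = D + L + U where D = diag(-7, 56, 66, -51, 81).
Jacobi: T = -D⁻¹(L+U), T[1,3] = -(1)/(56) = -0.0179; T[1,1] = 0.
  T[0,:] = [+0.0000, +0.2857, +0.2857, +0.2857, +0.5714]
  T[1,:] = [+0.0714, +0.0000, +0.0714, -0.0179, -0.0357]
  T[2,:] = [+0.0303, +0.0909, +0.0000, -0.0303, -0.0455]
  T[3,:] = [-0.0196, +0.0784, +0.0588, +0.0000, -0.0392]
  T[4,:] = [+0.0247, +0.0741, +0.0741, -0.0247, +0.0000]
eigenvalue magnitudes: 0.2634, 0.1599, 0.1599, 0.0788, 0.0307.
spectral radius ρ = 0.2634; 0.2634 < 1 ⇒ converges.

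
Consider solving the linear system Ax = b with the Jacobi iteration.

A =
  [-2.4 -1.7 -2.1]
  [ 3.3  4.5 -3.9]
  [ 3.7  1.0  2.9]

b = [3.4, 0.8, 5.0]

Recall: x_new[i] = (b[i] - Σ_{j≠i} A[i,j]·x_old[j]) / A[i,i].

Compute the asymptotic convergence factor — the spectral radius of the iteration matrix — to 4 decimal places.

Let D = diag(-2.4, 4.5, 2.9); L, U the strict triangles.
T_J = -D⁻¹(L+U): T[1,2] = -(-3.9)/(4.5) = +0.8667; T[1,1] = 0.
  T[0,:] = [+0.0000 -0.7083 -0.8750]
  T[1,:] = [-0.7333 +0.0000 +0.8667]
  T[2,:] = [-1.2759 -0.3448 +0.0000]
moduli |λ_i(T)| = 1.3268, 0.7922, 0.5346.
spectral radius ρ = 1.3268; 1.3268 > 1: divergent.

1.3268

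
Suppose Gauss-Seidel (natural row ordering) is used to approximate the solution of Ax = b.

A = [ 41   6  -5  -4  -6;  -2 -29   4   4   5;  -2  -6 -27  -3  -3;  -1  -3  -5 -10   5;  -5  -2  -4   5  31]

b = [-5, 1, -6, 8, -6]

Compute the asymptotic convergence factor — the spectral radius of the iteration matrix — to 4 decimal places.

0.1836

A = D + L + U where D = diag(41, -29, -27, -10, 31).
T_GS = -(D+L)⁻¹U: row 0 first, T[0,3] = -(-4)/(41) = +0.0976; later rows by forward substitution.
  T[0,:] = [+0.0000, -0.1463, +0.1220, +0.0976, +0.1463]
  T[1,:] = [+0.0000, +0.0101, +0.1295, +0.1312, +0.1623]
  T[2,:] = [+0.0000, +0.0086, -0.0378, -0.1475, -0.1580]
  T[3,:] = [+0.0000, +0.0073, -0.0321, +0.0246, +0.5157]
  T[4,:] = [+0.0000, -0.0230, +0.0283, +0.0012, -0.0695]
eigenvalue magnitudes: 0.1836, 0.1313, 0.1313, 0.0571, 0.0000.
ρ(T) = max|λ| = 0.1836; 0.1836 < 1 ⇒ converges.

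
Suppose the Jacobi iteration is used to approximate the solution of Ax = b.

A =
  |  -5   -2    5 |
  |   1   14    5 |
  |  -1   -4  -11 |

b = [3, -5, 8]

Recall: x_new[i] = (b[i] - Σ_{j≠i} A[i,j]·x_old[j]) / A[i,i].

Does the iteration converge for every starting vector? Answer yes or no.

Split A = D + L + U, D = diag(-5, 14, -11).
T_J = -D⁻¹(L+U): T[2,0] = -(-1)/(-11) = -0.0909; T[2,2] = 0.
  T[0,:] = [+0.0000, -0.4000, +1.0000]
  T[1,:] = [-0.0714, +0.0000, -0.3571]
  T[2,:] = [-0.0909, -0.3636, +0.0000]
|roots of det(T-λI)|: 0.3274, 0.1992, 0.1992.
ρ = 0.3274; 0.3274 < 1, so it converges for any x₀.

yes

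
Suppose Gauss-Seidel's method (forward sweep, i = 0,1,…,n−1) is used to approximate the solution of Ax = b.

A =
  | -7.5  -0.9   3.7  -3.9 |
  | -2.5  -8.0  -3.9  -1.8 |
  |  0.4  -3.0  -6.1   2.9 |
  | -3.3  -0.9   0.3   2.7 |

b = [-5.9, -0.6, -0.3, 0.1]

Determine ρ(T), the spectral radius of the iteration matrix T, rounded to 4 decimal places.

0.8216

A = D + L + U where D = diag(-7.5, -8, -6.1, 2.7).
GS T = -(D+L)⁻¹U: row 0 first, T[0,1] = -(-0.9)/(-7.5) = -0.1200; later rows by forward substitution.
  T[0,:] = [+0.0000  -0.1200  +0.4933  -0.5200]
  T[1,:] = [+0.0000  +0.0375  -0.6417  -0.0625]
  T[2,:] = [+0.0000  -0.0263  +0.3479  +0.4720]
  T[3,:] = [+0.0000  -0.1312  +0.3504  -0.7088]
moduli |λ_i(T)| = 0.8216, 0.5707, 0.0725, 0.0000.
ρ = 0.8216; 0.8216 < 1: convergent.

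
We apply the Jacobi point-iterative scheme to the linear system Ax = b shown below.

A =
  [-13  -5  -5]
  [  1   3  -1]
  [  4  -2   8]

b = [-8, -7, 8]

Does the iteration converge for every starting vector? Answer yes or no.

yes

Let D = diag(-13, 3, 8); L, U the strict triangles.
T_J = -D⁻¹(L+U): T[0,2] = -(-5)/(-13) = -0.3846; T[0,0] = 0.
  T[0,:] = [+0.0000  -0.3846  -0.3846]
  T[1,:] = [-0.3333  +0.0000  +0.3333]
  T[2,:] = [-0.5000  +0.2500  +0.0000]
|λ(T)| sorted: 0.7316, 0.4147, 0.3169.
ρ = 0.7316; 0.7316 < 1, so it converges for any x₀.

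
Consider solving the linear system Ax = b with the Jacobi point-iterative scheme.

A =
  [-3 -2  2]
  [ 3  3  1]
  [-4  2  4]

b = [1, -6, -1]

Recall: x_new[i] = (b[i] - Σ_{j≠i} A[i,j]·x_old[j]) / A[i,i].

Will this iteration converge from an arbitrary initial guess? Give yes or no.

no

A = D + L + U where D = diag(-3, 3, 4).
Jacobi T = -D⁻¹(L+U): T[2,1] = -(2)/(4) = -0.5000; T[2,2] = 0.
  T[0,:] = [+0.0000  -0.6667  +0.6667]
  T[1,:] = [-1.0000  +0.0000  -0.3333]
  T[2,:] = [+1.0000  -0.5000  +0.0000]
|λ(T)| sorted: 1.3794, 0.9598, 0.4196.
ρ(T) = max|λ| = 1.3794; 1.3794 > 1, so it fails to converge.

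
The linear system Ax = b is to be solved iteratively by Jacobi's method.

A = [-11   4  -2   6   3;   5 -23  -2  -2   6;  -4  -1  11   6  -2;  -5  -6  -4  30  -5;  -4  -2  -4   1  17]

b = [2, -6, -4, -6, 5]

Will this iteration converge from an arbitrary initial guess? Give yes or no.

Diagonal D = diag(-11, -23, 11, 30, 17); L, U strict lower/upper.
Jacobi T = -D⁻¹(L+U): T[3,1] = -(-6)/(30) = +0.2000; T[3,3] = 0.
  T[0,:] = [+0.0000  +0.3636  -0.1818  +0.5455  +0.2727]
  T[1,:] = [+0.2174  +0.0000  -0.0870  -0.0870  +0.2609]
  T[2,:] = [+0.3636  +0.0909  +0.0000  -0.5455  +0.1818]
  T[3,:] = [+0.1667  +0.2000  +0.1333  +0.0000  +0.1667]
  T[4,:] = [+0.2353  +0.1176  +0.2353  -0.0588  +0.0000]
|λ(T)| sorted: 0.6033, 0.3312, 0.3312, 0.1744, 0.1744.
ρ(T) = max|λ| = 0.6033; 0.6033 < 1, so it converges for any x₀.

yes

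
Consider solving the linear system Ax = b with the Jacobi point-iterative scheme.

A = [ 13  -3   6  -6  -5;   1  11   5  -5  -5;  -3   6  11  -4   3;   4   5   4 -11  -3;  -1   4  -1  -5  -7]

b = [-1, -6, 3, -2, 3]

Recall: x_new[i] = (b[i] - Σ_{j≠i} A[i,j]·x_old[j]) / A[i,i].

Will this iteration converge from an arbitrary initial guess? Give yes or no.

no

Write A = D+L+U with D = diag(13, 11, 11, -11, -7).
Jacobi: T = -D⁻¹(L+U), T[3,1] = -(5)/(-11) = +0.4545; T[3,3] = 0.
  T[0,:] = [+0.0000 +0.2308 -0.4615 +0.4615 +0.3846]
  T[1,:] = [-0.0909 +0.0000 -0.4545 +0.4545 +0.4545]
  T[2,:] = [+0.2727 -0.5455 +0.0000 +0.3636 -0.2727]
  T[3,:] = [+0.3636 +0.4545 +0.3636 +0.0000 -0.2727]
  T[4,:] = [-0.1429 +0.5714 -0.1429 -0.7143 +0.0000]
|eigenvalues of T|: 1.1359, 0.7418, 0.7418, 0.1674, 0.0644.
ρ = 1.1359; 1.1359 > 1 ⇒ diverges.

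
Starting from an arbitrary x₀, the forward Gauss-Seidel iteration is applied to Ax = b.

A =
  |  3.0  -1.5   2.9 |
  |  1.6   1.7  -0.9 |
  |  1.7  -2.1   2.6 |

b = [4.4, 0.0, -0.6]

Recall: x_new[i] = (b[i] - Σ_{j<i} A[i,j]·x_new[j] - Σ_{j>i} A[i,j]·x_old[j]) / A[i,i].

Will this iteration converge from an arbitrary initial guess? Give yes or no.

no

Let D = diag(3, 1.7, 2.6); L, U the strict triangles.
Gauss-Seidel: T = -(D+L)⁻¹U, row 0 first, T[0,1] = -(-1.5)/(3) = +0.5000; later rows by forward substitution.
  T[0,:] = [+0.0000  +0.5000  -0.9667]
  T[1,:] = [+0.0000  -0.4706  +1.4392]
  T[2,:] = [+0.0000  -0.7070  +1.7945]
moduli |λ_i(T)| = 1.1768, 0.1471, 0.0000.
spectral radius ρ = 1.1768; 1.1768 > 1: divergent.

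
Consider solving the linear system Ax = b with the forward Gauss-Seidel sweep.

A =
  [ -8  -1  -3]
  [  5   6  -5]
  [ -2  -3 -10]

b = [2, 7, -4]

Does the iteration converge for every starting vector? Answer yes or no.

Write A = D+L+U with D = diag(-8, 6, -10).
GS T = -(D+L)⁻¹U: row 0 first, T[0,1] = -(-1)/(-8) = -0.1250; later rows by forward substitution.
  T[0,:] = [+0.0000  -0.1250  -0.3750]
  T[1,:] = [+0.0000  +0.1042  +1.1458]
  T[2,:] = [+0.0000  -0.0063  -0.2688]
|roots of det(T-λI)|: 0.2484, 0.0839, 0.0000.
spectral radius ρ = 0.2484; 0.2484 < 1, so it converges for any x₀.

yes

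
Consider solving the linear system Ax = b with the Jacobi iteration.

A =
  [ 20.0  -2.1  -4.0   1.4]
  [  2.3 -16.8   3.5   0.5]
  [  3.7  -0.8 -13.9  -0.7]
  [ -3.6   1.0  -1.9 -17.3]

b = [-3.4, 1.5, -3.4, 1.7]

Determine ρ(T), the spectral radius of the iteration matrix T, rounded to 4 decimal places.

Split A = D + L + U, D = diag(20, -16.8, -13.9, -17.3).
T_J = -D⁻¹(L+U): T[3,0] = -(-3.6)/(-17.3) = -0.2081; T[3,3] = 0.
  T[0,:] = [+0.0000  +0.1050  +0.2000  -0.0700]
  T[1,:] = [+0.1369  +0.0000  +0.2083  +0.0298]
  T[2,:] = [+0.2662  -0.0576  +0.0000  -0.0504]
  T[3,:] = [-0.2081  +0.0578  -0.1098  +0.0000]
|λ(T)| sorted: 0.3123, 0.1990, 0.1319, 0.0185.
ρ = 0.3123; 0.3123 < 1, so it converges for any x₀.

0.3123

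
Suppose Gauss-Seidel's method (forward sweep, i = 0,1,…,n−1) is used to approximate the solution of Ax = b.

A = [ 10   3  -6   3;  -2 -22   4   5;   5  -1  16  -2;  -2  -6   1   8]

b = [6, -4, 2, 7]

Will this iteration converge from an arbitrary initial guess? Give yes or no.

yes

Diagonal D = diag(10, -22, 16, 8); L, U strict lower/upper.
T_GS = -(D+L)⁻¹U: row 0 first, T[0,2] = -(-6)/(10) = +0.6000; later rows by forward substitution.
  T[0,:] = [+0.0000, -0.3000, +0.6000, -0.3000]
  T[1,:] = [+0.0000, +0.0273, +0.1273, +0.2545]
  T[2,:] = [+0.0000, +0.0955, -0.1795, +0.2347]
  T[3,:] = [+0.0000, -0.0665, +0.2679, +0.0866]
|eigenvalues of T|: 0.3202, 0.2315, 0.0230, 0.0000.
ρ = 0.3202; 0.3202 < 1 ⇒ converges.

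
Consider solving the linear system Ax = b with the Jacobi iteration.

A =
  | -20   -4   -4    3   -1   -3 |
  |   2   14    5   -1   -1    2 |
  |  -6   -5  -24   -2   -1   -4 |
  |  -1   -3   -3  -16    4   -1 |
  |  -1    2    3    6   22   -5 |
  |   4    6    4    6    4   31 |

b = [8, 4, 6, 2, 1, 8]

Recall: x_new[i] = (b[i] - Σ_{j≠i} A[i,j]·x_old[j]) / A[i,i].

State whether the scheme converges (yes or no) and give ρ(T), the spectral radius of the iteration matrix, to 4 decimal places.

A = D + L + U where D = diag(-20, 14, -24, -16, 22, 31).
Jacobi: T = -D⁻¹(L+U), T[1,2] = -(5)/(14) = -0.3571; T[1,1] = 0.
  T[0,:] = [+0.0000  -0.2000  -0.2000  +0.1500  -0.0500  -0.1500]
  T[1,:] = [-0.1429  +0.0000  -0.3571  +0.0714  +0.0714  -0.1429]
  T[2,:] = [-0.2500  -0.2083  +0.0000  -0.0833  -0.0417  -0.1667]
  T[3,:] = [-0.0625  -0.1875  -0.1875  +0.0000  +0.2500  -0.0625]
  T[4,:] = [+0.0455  -0.0909  -0.1364  -0.2727  +0.0000  +0.2273]
  T[5,:] = [-0.1290  -0.1935  -0.1290  -0.1935  -0.1290  +0.0000]
moduli |λ_i(T)| = 0.5926, 0.3288, 0.3288, 0.2528, 0.2528, 0.0058.
ρ = 0.5926; 0.5926 < 1 ⇒ converges.

yes, ρ = 0.5926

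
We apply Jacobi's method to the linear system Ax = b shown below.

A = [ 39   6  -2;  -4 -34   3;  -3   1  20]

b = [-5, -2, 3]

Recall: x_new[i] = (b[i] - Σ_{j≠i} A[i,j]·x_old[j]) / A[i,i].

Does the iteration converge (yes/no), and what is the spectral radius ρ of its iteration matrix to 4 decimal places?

yes, ρ = 0.1766

Diagonal D = diag(39, -34, 20); L, U strict lower/upper.
Jacobi: T = -D⁻¹(L+U), T[2,0] = -(-3)/(20) = +0.1500; T[2,2] = 0.
  T[0,:] = [+0.0000  -0.1538  +0.0513]
  T[1,:] = [-0.1176  +0.0000  +0.0882]
  T[2,:] = [+0.1500  -0.0500  +0.0000]
|λ(T)| sorted: 0.1766, 0.0991, 0.0991.
ρ = 0.1766; 0.1766 < 1 ⇒ converges.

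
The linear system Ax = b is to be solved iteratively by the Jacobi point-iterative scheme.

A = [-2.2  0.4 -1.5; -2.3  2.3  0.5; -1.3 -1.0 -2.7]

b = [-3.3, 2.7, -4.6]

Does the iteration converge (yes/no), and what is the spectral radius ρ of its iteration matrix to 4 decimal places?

A = D + L + U where D = diag(-2.2, 2.3, -2.7).
Jacobi T = -D⁻¹(L+U): T[2,0] = -(-1.3)/(-2.7) = -0.4815; T[2,2] = 0.
  T[0,:] = [+0.0000, +0.1818, -0.6818]
  T[1,:] = [+1.0000, +0.0000, -0.2174]
  T[2,:] = [-0.4815, -0.3704, +0.0000]
moduli |λ_i(T)| = 0.9381, 0.5380, 0.5380.
ρ = 0.9381; 0.9381 < 1: convergent.

yes, ρ = 0.9381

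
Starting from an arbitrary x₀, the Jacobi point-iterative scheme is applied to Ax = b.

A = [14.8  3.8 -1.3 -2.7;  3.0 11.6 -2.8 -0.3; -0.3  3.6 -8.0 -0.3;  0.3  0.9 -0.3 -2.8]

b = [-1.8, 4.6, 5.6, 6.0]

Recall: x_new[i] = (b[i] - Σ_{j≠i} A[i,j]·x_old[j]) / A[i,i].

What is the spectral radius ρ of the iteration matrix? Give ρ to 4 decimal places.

Let D = diag(14.8, 11.6, -8, -2.8); L, U the strict triangles.
Jacobi T = -D⁻¹(L+U): T[3,2] = -(-0.3)/(-2.8) = -0.1071; T[3,3] = 0.
  T[0,:] = [+0.0000 -0.2568 +0.0878 +0.1824]
  T[1,:] = [-0.2586 +0.0000 +0.2414 +0.0259]
  T[2,:] = [-0.0375 +0.4500 +0.0000 -0.0375]
  T[3,:] = [+0.1071 +0.3214 -0.1071 +0.0000]
moduli |λ_i(T)| = 0.5078, 0.3547, 0.1535, 0.0005.
spectral radius ρ = 0.5078; 0.5078 < 1, so it converges for any x₀.

0.5078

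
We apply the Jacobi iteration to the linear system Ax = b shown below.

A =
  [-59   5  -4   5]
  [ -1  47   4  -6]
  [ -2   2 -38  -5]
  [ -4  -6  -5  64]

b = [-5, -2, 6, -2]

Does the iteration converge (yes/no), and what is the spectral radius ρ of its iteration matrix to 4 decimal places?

yes, ρ = 0.1653

Let D = diag(-59, 47, -38, 64); L, U the strict triangles.
Jacobi: T = -D⁻¹(L+U), T[0,1] = -(5)/(-59) = +0.0847; T[0,0] = 0.
  T[0,:] = [+0.0000, +0.0847, -0.0678, +0.0847]
  T[1,:] = [+0.0213, +0.0000, -0.0851, +0.1277]
  T[2,:] = [-0.0526, +0.0526, +0.0000, -0.1316]
  T[3,:] = [+0.0625, +0.0938, +0.0781, +0.0000]
eigenvalue magnitudes: 0.1653, 0.1303, 0.1303, 0.0166.
ρ = 0.1653; 0.1653 < 1, so it converges for any x₀.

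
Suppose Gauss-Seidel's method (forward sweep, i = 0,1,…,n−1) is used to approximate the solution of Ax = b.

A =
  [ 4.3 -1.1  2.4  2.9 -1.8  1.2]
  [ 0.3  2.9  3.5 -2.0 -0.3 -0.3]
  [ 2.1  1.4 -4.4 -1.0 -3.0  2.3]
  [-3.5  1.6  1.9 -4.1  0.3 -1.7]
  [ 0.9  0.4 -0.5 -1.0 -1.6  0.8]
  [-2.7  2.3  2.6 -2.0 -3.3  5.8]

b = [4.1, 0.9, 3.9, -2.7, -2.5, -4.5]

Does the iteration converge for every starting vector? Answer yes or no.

no

Diagonal D = diag(4.3, 2.9, -4.4, -4.1, -1.6, 5.8); L, U strict lower/upper.
T_GS = -(D+L)⁻¹U: row 0 first, T[0,3] = -(2.9)/(4.3) = -0.6744; later rows by forward substitution.
  T[0,:] = [+0.0000 +0.2558 -0.5581 -0.6744 +0.4186 -0.2791]
  T[1,:] = [+0.0000 -0.0265 -1.1492 +0.7594 +0.0601 +0.1323]
  T[2,:] = [+0.0000 +0.1137 -0.6320 -0.3075 -0.4629 +0.4316]
  T[3,:] = [+0.0000 -0.1760 -0.2649 +0.7296 -0.4752 +0.0753]
  T[4,:] = [+0.0000 +0.2118 -0.2382 -0.5494 +0.6922 +0.1942]
  T[5,:] = [+0.0000 +0.1384 +0.2523 -0.5383 +0.6085 -0.2394]
|eigenvalues of T|: 1.1776, 0.9137, 0.2182, 0.0952, 0.0535, 0.0000.
spectral radius ρ = 1.1776; 1.1776 > 1 ⇒ diverges.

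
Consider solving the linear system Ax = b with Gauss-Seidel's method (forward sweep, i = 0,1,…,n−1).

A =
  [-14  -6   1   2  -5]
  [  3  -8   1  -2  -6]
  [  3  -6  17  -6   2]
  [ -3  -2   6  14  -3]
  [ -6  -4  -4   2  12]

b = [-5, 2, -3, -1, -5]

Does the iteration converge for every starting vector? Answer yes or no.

yes

A = D + L + U where D = diag(-14, -8, 17, 14, 12).
T_GS = -(D+L)⁻¹U: row 0 first, T[0,3] = -(2)/(-14) = +0.1429; later rows by forward substitution.
  T[0,:] = [+0.0000 -0.4286 +0.0714 +0.1429 -0.3571]
  T[1,:] = [+0.0000 -0.1607 +0.1518 -0.1964 -0.8839]
  T[2,:] = [+0.0000 +0.0189 +0.0410 +0.2584 -0.3666]
  T[3,:] = [+0.0000 -0.1229 +0.0194 -0.1082 +0.1686]
  T[4,:] = [+0.0000 -0.2411 +0.0967 +0.1101 -0.6235]
moduli |λ_i(T)| = 0.8684, 0.2635, 0.2441, 0.0363, 0.0000.
ρ = 0.8684; 0.8684 < 1: convergent.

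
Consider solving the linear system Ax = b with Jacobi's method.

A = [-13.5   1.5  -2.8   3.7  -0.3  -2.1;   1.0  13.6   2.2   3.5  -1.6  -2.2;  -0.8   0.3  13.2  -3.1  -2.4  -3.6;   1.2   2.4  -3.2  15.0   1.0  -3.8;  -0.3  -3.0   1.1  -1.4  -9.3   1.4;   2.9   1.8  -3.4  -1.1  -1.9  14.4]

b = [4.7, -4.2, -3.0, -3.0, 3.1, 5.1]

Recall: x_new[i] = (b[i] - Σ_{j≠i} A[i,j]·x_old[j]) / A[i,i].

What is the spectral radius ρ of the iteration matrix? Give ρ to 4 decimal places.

0.5270

Split A = D + L + U, D = diag(-13.5, 13.6, 13.2, 15, -9.3, 14.4).
T_J = -D⁻¹(L+U): T[5,2] = -(-3.4)/(14.4) = +0.2361; T[5,5] = 0.
  T[0,:] = [+0.0000 +0.1111 -0.2074 +0.2741 -0.0222 -0.1556]
  T[1,:] = [-0.0735 +0.0000 -0.1618 -0.2574 +0.1176 +0.1618]
  T[2,:] = [+0.0606 -0.0227 +0.0000 +0.2348 +0.1818 +0.2727]
  T[3,:] = [-0.0800 -0.1600 +0.2133 +0.0000 -0.0667 +0.2533]
  T[4,:] = [-0.0323 -0.3226 +0.1183 -0.1505 +0.0000 +0.1505]
  T[5,:] = [-0.2014 -0.1250 +0.2361 +0.0764 +0.1319 +0.0000]
eigenvalue magnitudes: 0.5270, 0.3681, 0.2626, 0.2626, 0.2227, 0.2227.
ρ(T) = max|λ| = 0.5270; 0.5270 < 1 ⇒ converges.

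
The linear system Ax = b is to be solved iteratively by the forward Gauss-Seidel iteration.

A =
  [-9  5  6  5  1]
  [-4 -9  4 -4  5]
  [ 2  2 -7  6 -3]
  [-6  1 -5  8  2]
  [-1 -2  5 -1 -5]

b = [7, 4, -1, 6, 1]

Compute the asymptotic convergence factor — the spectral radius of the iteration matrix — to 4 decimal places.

A = D + L + U where D = diag(-9, -9, -7, 8, -5).
Gauss-Seidel: T = -(D+L)⁻¹U, row 0 first, T[0,2] = -(6)/(-9) = +0.6667; later rows by forward substitution.
  T[0,:] = [+0.0000 +0.5556 +0.6667 +0.5556 +0.1111]
  T[1,:] = [+0.0000 -0.2469 +0.1481 -0.6914 +0.5062]
  T[2,:] = [+0.0000 +0.0882 +0.2328 +0.8183 -0.2522]
  T[3,:] = [+0.0000 +0.5026 +0.6270 +1.0146 -0.3876]
  T[4,:] = [+0.0000 -0.0247 -0.0852 +0.7809 -0.3994]
|λ(T)| sorted: 1.1672, 0.5363, 0.5363, 0.0315, 0.0000.
spectral radius ρ = 1.1672; 1.1672 > 1: divergent.

1.1672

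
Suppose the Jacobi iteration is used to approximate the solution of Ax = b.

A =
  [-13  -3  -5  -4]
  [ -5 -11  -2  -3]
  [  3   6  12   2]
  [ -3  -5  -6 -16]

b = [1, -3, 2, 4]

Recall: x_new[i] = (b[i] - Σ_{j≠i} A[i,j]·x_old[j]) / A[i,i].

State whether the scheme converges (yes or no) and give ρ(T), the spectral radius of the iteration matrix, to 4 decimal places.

yes, ρ = 0.9072

Diagonal D = diag(-13, -11, 12, -16); L, U strict lower/upper.
Jacobi T = -D⁻¹(L+U): T[3,0] = -(-3)/(-16) = -0.1875; T[3,3] = 0.
  T[0,:] = [+0.0000  -0.2308  -0.3846  -0.3077]
  T[1,:] = [-0.4545  +0.0000  -0.1818  -0.2727]
  T[2,:] = [-0.2500  -0.5000  +0.0000  -0.1667]
  T[3,:] = [-0.1875  -0.3125  -0.3750  +0.0000]
|λ(T)| sorted: 0.9072, 0.4001, 0.4001, 0.2531.
ρ = 0.9072; 0.9072 < 1, so it converges for any x₀.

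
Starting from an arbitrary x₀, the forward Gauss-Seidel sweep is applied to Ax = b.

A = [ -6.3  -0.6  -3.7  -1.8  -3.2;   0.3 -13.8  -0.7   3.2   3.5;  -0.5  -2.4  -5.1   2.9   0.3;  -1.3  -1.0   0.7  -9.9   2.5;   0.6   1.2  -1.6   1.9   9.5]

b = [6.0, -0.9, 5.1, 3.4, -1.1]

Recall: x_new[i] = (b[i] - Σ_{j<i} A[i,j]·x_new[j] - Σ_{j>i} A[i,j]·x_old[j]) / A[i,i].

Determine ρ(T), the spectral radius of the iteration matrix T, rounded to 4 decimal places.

0.3406

Diagonal D = diag(-6.3, -13.8, -5.1, -9.9, 9.5); L, U strict lower/upper.
T_GS = -(D+L)⁻¹U: row 0 first, T[0,4] = -(-3.2)/(-6.3) = -0.5079; later rows by forward substitution.
  T[0,:] = [+0.0000  -0.0952  -0.5873  -0.2857  -0.5079]
  T[1,:] = [+0.0000  -0.0021  -0.0635  +0.2257  +0.2426]
  T[2,:] = [+0.0000  +0.0103  +0.0875  +0.4904  -0.0055]
  T[3,:] = [+0.0000  +0.0134  +0.0897  +0.0494  +0.2943]
  T[4,:] = [+0.0000  +0.0053  +0.0419  +0.0623  -0.0584]
|roots of det(T-λI)|: 0.3406, 0.1481, 0.1481, 0.0059, 0.0000.
ρ = 0.3406; 0.3406 < 1 ⇒ converges.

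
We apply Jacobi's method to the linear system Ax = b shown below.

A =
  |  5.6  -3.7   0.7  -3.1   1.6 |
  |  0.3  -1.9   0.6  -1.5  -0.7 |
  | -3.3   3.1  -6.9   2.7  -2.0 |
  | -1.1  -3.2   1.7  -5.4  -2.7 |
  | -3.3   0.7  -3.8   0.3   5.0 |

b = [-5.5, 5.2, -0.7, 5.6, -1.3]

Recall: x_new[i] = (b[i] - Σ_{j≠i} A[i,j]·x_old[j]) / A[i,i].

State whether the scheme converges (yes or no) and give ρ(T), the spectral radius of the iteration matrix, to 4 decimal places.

no, ρ = 1.3121

Diagonal D = diag(5.6, -1.9, -6.9, -5.4, 5); L, U strict lower/upper.
Jacobi: T = -D⁻¹(L+U), T[3,0] = -(-1.1)/(-5.4) = -0.2037; T[3,3] = 0.
  T[0,:] = [+0.0000 +0.6607 -0.1250 +0.5536 -0.2857]
  T[1,:] = [+0.1579 +0.0000 +0.3158 -0.7895 -0.3684]
  T[2,:] = [-0.4783 +0.4493 +0.0000 +0.3913 -0.2899]
  T[3,:] = [-0.2037 -0.5926 +0.3148 +0.0000 -0.5000]
  T[4,:] = [+0.6600 -0.1400 +0.7600 -0.0600 +0.0000]
|eigenvalues of T|: 1.3121, 0.8688, 0.8688, 0.7277, 0.2634.
spectral radius ρ = 1.3121; 1.3121 > 1 ⇒ diverges.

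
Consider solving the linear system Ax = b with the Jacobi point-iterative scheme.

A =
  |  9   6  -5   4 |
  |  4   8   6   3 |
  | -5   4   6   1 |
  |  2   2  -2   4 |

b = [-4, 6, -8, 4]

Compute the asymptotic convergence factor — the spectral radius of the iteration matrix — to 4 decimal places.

Let D = diag(9, 8, 6, 4); L, U the strict triangles.
T_J = -D⁻¹(L+U): T[2,3] = -(1)/(6) = -0.1667; T[2,2] = 0.
  T[0,:] = [+0.0000 -0.6667 +0.5556 -0.4444]
  T[1,:] = [-0.5000 +0.0000 -0.7500 -0.3750]
  T[2,:] = [+0.8333 -0.6667 +0.0000 -0.1667]
  T[3,:] = [-0.5000 -0.5000 +0.5000 +0.0000]
|λ(T)| sorted: 1.2837, 1.0033, 0.6654, 0.3849.
ρ(T) = max|λ| = 1.2837; 1.2837 > 1: divergent.

1.2837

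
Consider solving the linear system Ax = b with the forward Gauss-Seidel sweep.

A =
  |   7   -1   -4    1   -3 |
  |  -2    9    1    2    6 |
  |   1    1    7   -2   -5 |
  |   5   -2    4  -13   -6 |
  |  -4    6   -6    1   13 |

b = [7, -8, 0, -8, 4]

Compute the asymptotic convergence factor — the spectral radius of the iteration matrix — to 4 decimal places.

A = D + L + U where D = diag(7, 9, 7, -13, 13).
T_GS = -(D+L)⁻¹U: row 0 first, T[0,1] = -(-1)/(7) = +0.1429; later rows by forward substitution.
  T[0,:] = [+0.0000 +0.1429 +0.5714 -0.1429 +0.4286]
  T[1,:] = [+0.0000 +0.0317 +0.0159 -0.2540 -0.5714]
  T[2,:] = [+0.0000 -0.0249 -0.0839 +0.3424 +0.7347]
  T[3,:] = [+0.0000 +0.0424 +0.1915 +0.0895 +0.0173]
  T[4,:] = [+0.0000 +0.0145 +0.1150 +0.2244 +0.7334]
|λ(T)| sorted: 0.8659, 0.2409, 0.1199, 0.0257, 0.0000.
ρ = 0.8659; 0.8659 < 1 ⇒ converges.

0.8659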